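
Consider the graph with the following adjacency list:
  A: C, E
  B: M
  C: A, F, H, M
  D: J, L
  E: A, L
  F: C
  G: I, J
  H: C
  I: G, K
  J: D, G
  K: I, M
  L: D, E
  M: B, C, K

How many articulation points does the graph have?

2

Removing C increases the component count from 1 to 3, so C is a cut vertex.
Removing M increases the component count from 1 to 2, so M is a cut vertex.
By contrast removing H leaves 1 component; it is not a cut vertex. No other vertex is a cut vertex either.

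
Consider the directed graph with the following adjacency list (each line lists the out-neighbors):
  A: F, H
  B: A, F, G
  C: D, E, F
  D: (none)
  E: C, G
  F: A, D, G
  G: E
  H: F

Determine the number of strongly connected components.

3

{A, C, E, F, G, H} are all mutually reachable — one SCC of size 6.
{B} is an SCC by itself.
{D} is an SCC by itself.
That gives 3 strongly connected components.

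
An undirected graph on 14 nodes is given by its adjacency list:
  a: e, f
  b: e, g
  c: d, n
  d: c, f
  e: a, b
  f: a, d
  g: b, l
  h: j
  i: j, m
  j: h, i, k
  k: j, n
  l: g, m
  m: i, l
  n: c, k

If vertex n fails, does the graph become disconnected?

Deleting n leaves 1 component (was 1) (its neighbors c, k remain connected to each other), so n is not a cut vertex.

No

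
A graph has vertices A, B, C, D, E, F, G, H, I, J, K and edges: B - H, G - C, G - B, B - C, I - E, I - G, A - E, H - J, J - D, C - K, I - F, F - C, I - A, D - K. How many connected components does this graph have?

Starting from A we can reach A, B, C, D, E, F, G, H, I, J, K. That is one component of size 11.
Total: 1 component.

1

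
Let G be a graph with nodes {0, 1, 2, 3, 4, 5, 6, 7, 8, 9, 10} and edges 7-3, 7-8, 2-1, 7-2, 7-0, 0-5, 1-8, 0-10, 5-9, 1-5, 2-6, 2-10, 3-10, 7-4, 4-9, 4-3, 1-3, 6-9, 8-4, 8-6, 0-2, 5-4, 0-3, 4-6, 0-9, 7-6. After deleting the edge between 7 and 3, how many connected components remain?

7 and 3 are still connected via 7-0-3, so the component count stays at 1.

1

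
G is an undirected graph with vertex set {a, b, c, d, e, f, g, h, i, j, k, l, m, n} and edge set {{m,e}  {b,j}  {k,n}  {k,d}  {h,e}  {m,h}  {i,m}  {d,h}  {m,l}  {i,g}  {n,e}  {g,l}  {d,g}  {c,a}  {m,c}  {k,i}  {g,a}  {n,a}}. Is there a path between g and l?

From g we can reach a, c, d, e, g, h, i, k, l, m, n, which includes l.

Yes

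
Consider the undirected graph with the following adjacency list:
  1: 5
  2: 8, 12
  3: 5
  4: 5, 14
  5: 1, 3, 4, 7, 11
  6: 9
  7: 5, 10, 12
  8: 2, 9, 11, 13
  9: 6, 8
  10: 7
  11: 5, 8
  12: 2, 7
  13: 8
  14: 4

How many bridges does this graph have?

8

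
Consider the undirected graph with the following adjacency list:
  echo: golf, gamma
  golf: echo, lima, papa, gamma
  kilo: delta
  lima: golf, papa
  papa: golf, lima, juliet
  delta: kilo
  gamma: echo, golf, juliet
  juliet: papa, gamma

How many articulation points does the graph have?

0

Removing golf, for instance, still leaves 2 components. No single vertex removal increases the component count — the graph has no articulation points.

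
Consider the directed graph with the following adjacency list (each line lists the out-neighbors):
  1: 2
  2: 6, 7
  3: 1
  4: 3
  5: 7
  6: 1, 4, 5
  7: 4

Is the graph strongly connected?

Yes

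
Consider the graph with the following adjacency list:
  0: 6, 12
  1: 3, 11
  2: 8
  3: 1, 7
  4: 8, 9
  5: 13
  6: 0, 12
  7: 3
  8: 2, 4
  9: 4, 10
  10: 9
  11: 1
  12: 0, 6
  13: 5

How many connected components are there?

4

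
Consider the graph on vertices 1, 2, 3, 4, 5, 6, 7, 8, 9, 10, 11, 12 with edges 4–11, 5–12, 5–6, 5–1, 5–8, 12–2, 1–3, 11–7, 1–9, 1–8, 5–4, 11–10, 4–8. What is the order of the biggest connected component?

12

Starting from 1 we can reach 1, 2, 3, 4, 5, 6, 7, 8, 9, 10, 11, 12. That is one component of size 12.
The largest has 12 vertices.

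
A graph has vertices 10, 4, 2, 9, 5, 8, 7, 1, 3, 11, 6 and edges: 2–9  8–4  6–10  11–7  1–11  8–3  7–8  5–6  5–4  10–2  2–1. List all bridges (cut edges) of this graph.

2-9, 3-8

The edges on the cycle 5-6-10-2-1-11-7-8-4-5 are not bridges since each lies on that cycle.
But removing 9–2 disconnects 9 from 2; removing 3–8 disconnects 3 from 8 — these are bridges.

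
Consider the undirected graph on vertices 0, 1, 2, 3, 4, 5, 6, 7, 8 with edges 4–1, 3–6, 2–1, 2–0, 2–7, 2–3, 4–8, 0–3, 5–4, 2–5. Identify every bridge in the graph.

2-7, 3-6, 4-8

The edges on the cycle 2-5-4-1-2 are not bridges since each lies on that cycle.
But removing 4–8 disconnects 4 from 8; removing 7–2 disconnects 7 from 2; removing 6–3 disconnects 6 from 3 — these are bridges.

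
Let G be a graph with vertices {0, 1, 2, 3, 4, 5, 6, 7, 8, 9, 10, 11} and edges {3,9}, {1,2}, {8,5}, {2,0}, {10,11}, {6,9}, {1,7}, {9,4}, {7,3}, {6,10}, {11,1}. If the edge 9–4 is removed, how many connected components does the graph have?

Before removal there are 2 components.
9–4 is a bridge — removing it separates 9's side from 4's side.
After removal: 3 components.

3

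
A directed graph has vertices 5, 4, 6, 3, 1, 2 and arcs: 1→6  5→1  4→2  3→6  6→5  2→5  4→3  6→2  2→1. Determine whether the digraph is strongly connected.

No

There is no directed path from 1 to 4, so the graph is not strongly connected.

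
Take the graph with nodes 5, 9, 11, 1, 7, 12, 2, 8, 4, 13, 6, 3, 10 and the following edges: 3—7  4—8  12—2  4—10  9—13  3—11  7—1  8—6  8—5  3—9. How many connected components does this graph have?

3

Starting from 2 we can reach 2, 12. That is one component of size 2.
Starting from 4 we can reach 4, 5, 6, 8, 10. That is one component of size 5.
Starting from 1 we can reach 1, 3, 7, 9, 11, 13. That is one component of size 6.
Total: 3 components.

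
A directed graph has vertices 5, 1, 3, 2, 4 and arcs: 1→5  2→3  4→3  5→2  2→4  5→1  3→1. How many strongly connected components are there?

{1, 2, 3, 4, 5} are all mutually reachable — one SCC of size 5.
That gives 1 strongly connected component.

1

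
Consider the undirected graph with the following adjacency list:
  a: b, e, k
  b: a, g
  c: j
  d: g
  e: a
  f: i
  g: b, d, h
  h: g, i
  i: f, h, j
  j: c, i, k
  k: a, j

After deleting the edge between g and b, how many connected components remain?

g and b are still connected via g-h-i-j-k-a-b, so the component count stays at 1.

1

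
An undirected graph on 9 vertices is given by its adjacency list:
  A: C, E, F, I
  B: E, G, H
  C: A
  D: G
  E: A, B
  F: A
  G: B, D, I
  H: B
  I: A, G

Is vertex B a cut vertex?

Deleting B raises the number of components from 1 to 2, so B is a cut vertex.

Yes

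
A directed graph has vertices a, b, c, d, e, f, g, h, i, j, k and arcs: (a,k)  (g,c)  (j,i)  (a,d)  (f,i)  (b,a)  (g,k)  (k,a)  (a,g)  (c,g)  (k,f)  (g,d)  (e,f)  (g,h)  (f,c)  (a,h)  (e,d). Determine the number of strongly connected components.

{a, c, f, g, k} are all mutually reachable — one SCC of size 5.
{i} is an SCC by itself.
{b} is an SCC by itself.
{e} is an SCC by itself.
{h} is an SCC by itself.
(and 2 more singleton SCCs)
That gives 7 strongly connected components.

7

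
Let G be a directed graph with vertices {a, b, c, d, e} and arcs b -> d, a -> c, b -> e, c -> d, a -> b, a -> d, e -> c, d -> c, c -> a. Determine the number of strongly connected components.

{a, b, c, d, e} are all mutually reachable — one SCC of size 5.
That gives 1 strongly connected component.

1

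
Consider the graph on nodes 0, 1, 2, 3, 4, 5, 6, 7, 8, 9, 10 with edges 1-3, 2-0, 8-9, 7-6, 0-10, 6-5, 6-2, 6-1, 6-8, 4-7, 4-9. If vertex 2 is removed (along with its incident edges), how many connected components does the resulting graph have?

2

With 2 gone, the remaining components are: {0, 10}; {1, 3, 4, 5, 6, 7, 8, 9}.
That is 2 components.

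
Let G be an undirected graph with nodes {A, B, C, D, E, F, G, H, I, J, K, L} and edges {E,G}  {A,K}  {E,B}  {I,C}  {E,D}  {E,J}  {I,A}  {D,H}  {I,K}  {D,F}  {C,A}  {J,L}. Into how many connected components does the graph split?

2

Starting from A we can reach A, C, I, K. That is one component of size 4.
Starting from B we can reach B, D, E, F, G, H, J, L. That is one component of size 8.
Total: 2 components.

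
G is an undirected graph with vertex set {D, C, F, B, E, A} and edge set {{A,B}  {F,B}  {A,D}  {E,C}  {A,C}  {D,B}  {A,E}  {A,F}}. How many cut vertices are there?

Removing A increases the component count from 1 to 2, so A is a cut vertex.
By contrast removing B leaves 1 component; it is not a cut vertex. No other vertex is a cut vertex either.

1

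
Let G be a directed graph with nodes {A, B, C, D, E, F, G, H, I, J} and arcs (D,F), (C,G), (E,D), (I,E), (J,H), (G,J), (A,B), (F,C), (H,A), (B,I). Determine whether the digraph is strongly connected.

From J we can reach every vertex (A, B, C, D, E, F, G, H, I, J), and every vertex can reach J (A, B, C, D, E, F, G, H, I, J). So the whole graph is one strongly connected component.

Yes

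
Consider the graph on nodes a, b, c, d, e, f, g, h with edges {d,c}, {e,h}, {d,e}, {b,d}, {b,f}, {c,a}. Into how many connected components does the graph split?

2

g is isolated — a component by itself.
Starting from a we can reach a, b, c, d, e, f, h. That is one component of size 7.
Total: 2 components.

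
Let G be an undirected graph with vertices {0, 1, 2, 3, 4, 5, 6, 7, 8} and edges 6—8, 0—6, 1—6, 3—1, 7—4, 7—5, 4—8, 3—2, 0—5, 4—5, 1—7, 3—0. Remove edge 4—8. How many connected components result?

4 and 8 are still connected via 4-7-1-6-8, so the component count stays at 1.

1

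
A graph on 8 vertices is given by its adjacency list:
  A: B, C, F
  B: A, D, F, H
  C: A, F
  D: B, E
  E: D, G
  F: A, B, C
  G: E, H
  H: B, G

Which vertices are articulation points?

Removing B increases the component count from 1 to 2, so B is a cut vertex.
By contrast removing A leaves 1 component; it is not a cut vertex. No other vertex is a cut vertex either.

B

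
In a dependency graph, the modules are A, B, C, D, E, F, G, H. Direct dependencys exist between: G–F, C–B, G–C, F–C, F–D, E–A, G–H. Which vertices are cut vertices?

Removing C increases the component count from 2 to 3, so C is a cut vertex.
Removing F increases the component count from 2 to 3, so F is a cut vertex.
Removing G increases the component count from 2 to 3, so G is a cut vertex.
By contrast removing A leaves 2 components; it is not a cut vertex. No other vertex is a cut vertex either.

C, F, G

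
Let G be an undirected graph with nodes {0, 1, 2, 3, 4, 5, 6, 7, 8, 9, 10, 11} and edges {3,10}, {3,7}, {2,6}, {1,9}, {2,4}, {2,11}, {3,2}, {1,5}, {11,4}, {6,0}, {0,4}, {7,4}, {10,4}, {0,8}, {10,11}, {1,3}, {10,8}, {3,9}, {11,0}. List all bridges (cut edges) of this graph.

1-5

The edges on the cycle 3-7-4-11-10-3 are not bridges since each lies on that cycle.
But removing 5–1 disconnects 5 from 1 — this is a bridge.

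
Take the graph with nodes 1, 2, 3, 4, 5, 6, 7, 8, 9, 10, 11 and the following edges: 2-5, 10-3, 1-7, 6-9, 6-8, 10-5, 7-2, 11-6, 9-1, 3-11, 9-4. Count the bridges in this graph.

2

The edges on the cycle 10-3-11-6-9-1-7-2-5-10 are not bridges since each lies on that cycle.
But removing 4-9 disconnects 4 from 9; removing 8-6 disconnects 8 from 6 — these are bridges.
That makes 2 bridges.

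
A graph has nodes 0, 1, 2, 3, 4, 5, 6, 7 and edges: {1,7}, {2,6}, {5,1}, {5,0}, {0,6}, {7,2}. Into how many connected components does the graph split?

3 is isolated — a component by itself.
4 is isolated — a component by itself.
Starting from 0 we can reach 0, 1, 2, 5, 6, 7. That is one component of size 6.
Total: 3 components.

3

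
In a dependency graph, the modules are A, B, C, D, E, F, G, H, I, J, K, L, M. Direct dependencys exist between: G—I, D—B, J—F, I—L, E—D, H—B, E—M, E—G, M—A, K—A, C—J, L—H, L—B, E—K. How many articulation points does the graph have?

2

Removing E increases the component count from 2 to 3, so E is a cut vertex.
Removing J increases the component count from 2 to 3, so J is a cut vertex.
By contrast removing A leaves 2 components; it is not a cut vertex. No other vertex is a cut vertex either.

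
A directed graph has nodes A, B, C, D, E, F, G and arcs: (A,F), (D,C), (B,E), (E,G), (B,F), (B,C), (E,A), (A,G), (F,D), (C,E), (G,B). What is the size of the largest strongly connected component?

{A, B, C, D, E, F, G} are all mutually reachable — one SCC of size 7.
The largest has 7 vertices.

7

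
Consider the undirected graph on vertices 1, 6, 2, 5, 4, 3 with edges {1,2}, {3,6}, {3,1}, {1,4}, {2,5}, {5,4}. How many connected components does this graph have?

Starting from 1 we can reach 1, 2, 3, 4, 5, 6. That is one component of size 6.
Total: 1 component.

1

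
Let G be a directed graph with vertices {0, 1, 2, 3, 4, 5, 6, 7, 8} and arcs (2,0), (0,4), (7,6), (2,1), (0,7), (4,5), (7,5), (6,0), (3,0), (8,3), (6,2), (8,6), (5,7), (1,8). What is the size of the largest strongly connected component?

{0, 1, 2, 3, 4, 5, 6, 7, 8} are all mutually reachable — one SCC of size 9.
The largest has 9 vertices.

9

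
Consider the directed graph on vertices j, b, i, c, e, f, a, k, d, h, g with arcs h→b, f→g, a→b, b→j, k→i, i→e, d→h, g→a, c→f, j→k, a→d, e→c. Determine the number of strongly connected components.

1

{a, b, c, d, e, f, g, h, i, j, k} are all mutually reachable — one SCC of size 11.
That gives 1 strongly connected component.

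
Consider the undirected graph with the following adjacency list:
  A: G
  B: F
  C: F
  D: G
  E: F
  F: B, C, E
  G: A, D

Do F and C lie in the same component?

From F we can reach B, C, E, F, which includes C.

Yes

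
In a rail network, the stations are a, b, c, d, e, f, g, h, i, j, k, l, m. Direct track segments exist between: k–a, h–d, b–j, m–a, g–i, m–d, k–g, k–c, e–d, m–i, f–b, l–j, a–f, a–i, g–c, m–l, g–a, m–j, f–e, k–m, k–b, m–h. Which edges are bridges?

none

The edges on the cycle m-a-f-b-j-m are not bridges since each lies on that cycle.
Every edge lies on some cycle, so there are no bridges.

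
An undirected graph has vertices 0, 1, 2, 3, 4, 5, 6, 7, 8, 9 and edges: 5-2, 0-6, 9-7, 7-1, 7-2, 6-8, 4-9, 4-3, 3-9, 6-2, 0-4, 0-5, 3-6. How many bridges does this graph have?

The edges on the cycle 0-5-2-6-0 are not bridges since each lies on that cycle.
But removing 7-1 disconnects 7 from 1; removing 6-8 disconnects 6 from 8 — these are bridges.
That makes 2 bridges.

2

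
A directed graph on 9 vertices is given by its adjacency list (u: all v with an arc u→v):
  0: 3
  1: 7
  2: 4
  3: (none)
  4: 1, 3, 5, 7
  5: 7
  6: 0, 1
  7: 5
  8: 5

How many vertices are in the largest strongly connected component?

2

{5, 7} are all mutually reachable — one SCC of size 2.
{6} is an SCC by itself.
{1} is an SCC by itself.
{0} is an SCC by itself.
{4} is an SCC by itself.
(and 3 more singleton SCCs)
The largest has 2 vertices.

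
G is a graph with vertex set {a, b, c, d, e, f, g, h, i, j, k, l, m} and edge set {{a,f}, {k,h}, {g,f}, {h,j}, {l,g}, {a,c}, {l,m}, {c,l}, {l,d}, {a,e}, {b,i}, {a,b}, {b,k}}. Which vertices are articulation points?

a, b, h, k, l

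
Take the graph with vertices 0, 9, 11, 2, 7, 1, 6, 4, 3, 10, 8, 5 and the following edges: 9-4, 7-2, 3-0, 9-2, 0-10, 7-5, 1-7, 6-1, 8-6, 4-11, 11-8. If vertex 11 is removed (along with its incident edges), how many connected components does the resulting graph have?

2

With 11 gone, the remaining components are: {0, 3, 10}; {1, 2, 4, 5, 6, 7, 8, 9}.
That is 2 components.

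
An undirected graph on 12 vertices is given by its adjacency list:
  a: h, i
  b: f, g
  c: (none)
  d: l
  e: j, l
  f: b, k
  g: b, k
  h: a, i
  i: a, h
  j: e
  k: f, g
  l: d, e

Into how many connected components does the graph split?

c is isolated — a component by itself.
Starting from a we can reach a, h, i. That is one component of size 3.
Starting from b we can reach b, f, g, k. That is one component of size 4.
Starting from d we can reach d, e, j, l. That is one component of size 4.
Total: 4 components.

4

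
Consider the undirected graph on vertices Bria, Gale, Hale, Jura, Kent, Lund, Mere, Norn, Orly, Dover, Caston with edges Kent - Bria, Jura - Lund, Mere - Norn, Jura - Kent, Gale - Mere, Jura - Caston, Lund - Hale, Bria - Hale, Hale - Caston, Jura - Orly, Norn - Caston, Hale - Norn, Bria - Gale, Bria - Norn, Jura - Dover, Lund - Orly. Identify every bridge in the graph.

The edges on the cycle Bria-Gale-Mere-Norn-Bria are not bridges since each lies on that cycle.
But removing Jura - Dover disconnects Jura from Dover — this is a bridge.

Dover-Jura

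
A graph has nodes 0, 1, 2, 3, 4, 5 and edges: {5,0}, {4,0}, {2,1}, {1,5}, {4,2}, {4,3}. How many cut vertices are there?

Removing 4 increases the component count from 1 to 2, so 4 is a cut vertex.
By contrast removing 0 leaves 1 component; it is not a cut vertex. No other vertex is a cut vertex either.

1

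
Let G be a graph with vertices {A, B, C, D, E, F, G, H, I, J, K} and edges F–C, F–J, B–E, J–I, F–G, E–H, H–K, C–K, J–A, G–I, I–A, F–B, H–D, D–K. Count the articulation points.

Removing F increases the component count from 1 to 2, so F is a cut vertex.
By contrast removing K leaves 1 component; it is not a cut vertex. No other vertex is a cut vertex either.

1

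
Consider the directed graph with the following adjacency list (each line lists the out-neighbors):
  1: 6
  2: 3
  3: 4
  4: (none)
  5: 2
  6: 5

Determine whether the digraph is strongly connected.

No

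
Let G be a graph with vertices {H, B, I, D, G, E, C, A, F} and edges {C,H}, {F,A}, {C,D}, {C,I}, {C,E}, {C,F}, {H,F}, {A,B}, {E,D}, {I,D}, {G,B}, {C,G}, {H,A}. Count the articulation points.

1

Removing C increases the component count from 1 to 2, so C is a cut vertex.
By contrast removing I leaves 1 component; it is not a cut vertex. No other vertex is a cut vertex either.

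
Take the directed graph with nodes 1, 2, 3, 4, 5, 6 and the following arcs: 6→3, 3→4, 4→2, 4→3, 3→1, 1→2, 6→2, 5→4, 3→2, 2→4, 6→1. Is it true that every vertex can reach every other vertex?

No

There is no directed path from 3 to 5, so the graph is not strongly connected.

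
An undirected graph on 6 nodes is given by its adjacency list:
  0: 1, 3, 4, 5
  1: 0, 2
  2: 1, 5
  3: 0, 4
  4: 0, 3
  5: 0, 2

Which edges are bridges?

The edges on the cycle 0-3-4-0 are not bridges since each lies on that cycle.
Every edge lies on some cycle, so there are no bridges.

none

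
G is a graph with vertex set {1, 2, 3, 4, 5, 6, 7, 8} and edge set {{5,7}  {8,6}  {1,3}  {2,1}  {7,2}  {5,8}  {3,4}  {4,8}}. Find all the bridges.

The edges on the cycle 5-7-2-1-3-4-8-5 are not bridges since each lies on that cycle.
But removing 8-6 disconnects 8 from 6 — this is a bridge.

6-8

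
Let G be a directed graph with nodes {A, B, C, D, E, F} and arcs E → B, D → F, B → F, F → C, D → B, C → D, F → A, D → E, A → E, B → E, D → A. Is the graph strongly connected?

From B we can reach every vertex (A, B, C, D, E, F), and every vertex can reach B (A, B, C, D, E, F). So the whole graph is one strongly connected component.

Yes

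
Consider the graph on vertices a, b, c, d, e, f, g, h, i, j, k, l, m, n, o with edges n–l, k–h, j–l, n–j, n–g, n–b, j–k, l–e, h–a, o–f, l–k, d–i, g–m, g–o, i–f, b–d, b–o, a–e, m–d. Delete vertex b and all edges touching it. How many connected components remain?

2

With b gone, the remaining components are: {c}; {a, d, e, f, g, h, i, j, k, l, m, n, o}.
That is 2 components.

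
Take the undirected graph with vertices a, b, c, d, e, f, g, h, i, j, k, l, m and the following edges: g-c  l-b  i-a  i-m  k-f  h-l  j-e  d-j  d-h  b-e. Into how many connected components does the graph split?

4

Starting from c we can reach c, g. That is one component of size 2.
Starting from f we can reach f, k. That is one component of size 2.
Starting from a we can reach a, i, m. That is one component of size 3.
Starting from b we can reach b, d, e, h, j, l. That is one component of size 6.
Total: 4 components.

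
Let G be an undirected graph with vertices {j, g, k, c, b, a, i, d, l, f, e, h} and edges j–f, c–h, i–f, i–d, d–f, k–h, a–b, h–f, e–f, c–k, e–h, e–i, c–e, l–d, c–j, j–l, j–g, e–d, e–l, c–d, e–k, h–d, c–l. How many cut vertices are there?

1

Removing j increases the component count from 2 to 3, so j is a cut vertex.
By contrast removing c leaves 2 components; it is not a cut vertex. No other vertex is a cut vertex either.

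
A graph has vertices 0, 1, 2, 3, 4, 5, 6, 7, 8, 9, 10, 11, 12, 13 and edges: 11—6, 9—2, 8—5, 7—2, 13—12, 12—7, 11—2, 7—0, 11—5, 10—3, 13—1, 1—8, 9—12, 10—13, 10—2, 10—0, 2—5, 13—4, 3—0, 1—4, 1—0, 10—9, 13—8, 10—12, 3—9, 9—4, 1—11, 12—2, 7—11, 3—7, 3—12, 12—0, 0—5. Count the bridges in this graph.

1

The edges on the cycle 10-13-1-11-7-3-10 are not bridges since each lies on that cycle.
But removing 6—11 disconnects 6 from 11 — this is a bridge.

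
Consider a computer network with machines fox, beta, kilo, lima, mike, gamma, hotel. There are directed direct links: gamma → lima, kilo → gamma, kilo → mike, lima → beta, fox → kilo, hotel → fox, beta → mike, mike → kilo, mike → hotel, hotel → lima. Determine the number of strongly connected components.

{fox, beta, kilo, lima, mike, gamma, hotel} are all mutually reachable — one SCC of size 7.
That gives 1 strongly connected component.

1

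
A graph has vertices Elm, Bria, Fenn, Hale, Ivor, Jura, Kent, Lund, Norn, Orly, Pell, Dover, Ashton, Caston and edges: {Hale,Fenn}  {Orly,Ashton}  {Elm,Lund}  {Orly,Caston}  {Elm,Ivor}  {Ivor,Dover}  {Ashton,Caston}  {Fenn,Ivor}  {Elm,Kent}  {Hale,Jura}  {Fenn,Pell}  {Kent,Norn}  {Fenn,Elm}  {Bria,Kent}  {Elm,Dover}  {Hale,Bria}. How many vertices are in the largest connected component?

11

Starting from Orly we can reach Orly, Ashton, Caston. That is one component of size 3.
Starting from Elm we can reach Elm, Bria, Fenn, Hale, Ivor, Jura, Kent, Lund, Norn, Pell, Dover. That is one component of size 11.
The largest has 11 vertices.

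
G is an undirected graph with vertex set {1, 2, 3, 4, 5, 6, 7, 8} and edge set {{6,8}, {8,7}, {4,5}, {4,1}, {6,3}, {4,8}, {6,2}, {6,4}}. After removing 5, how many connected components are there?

With 5 gone, the remaining components are: {1, 2, 3, 4, 6, 7, 8}.
That is 1 component.

1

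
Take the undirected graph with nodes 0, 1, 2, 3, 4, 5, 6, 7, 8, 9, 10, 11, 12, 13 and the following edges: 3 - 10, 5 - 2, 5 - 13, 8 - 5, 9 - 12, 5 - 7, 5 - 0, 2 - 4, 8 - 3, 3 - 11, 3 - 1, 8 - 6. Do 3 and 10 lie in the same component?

From 3 we can reach 0, 1, 2, 3, 4, 5, 6, 7, 8, 10, 11, 13, which includes 10.

Yes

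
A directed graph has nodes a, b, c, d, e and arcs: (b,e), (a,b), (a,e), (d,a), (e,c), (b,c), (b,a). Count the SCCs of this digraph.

{a, b} are all mutually reachable — one SCC of size 2.
{d} is an SCC by itself.
{c} is an SCC by itself.
{e} is an SCC by itself.
That gives 4 strongly connected components.

4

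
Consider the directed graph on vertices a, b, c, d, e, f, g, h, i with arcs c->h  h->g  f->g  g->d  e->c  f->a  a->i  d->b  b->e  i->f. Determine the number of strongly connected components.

{b, c, d, e, g, h} are all mutually reachable — one SCC of size 6.
{a, f, i} are all mutually reachable — one SCC of size 3.
That gives 2 strongly connected components.

2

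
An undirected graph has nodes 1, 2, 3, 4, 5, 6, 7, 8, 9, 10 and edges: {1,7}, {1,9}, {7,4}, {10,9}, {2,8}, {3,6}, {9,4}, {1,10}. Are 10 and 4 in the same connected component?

Yes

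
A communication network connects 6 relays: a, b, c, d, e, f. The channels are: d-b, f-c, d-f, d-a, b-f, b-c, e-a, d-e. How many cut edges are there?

0

The edges on the cycle d-e-a-d are not bridges since each lies on that cycle.
Every edge lies on some cycle, so there are no bridges.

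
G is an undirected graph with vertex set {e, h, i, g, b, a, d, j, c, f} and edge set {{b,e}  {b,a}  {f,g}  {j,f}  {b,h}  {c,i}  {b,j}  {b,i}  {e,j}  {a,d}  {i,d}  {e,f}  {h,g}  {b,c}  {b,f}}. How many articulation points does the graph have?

1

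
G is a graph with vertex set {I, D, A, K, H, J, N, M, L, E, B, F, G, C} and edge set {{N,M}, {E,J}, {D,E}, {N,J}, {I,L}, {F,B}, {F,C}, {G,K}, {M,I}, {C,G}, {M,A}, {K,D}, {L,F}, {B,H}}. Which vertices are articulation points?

Removing B increases the component count from 1 to 2, so B is a cut vertex.
Removing F increases the component count from 1 to 2, so F is a cut vertex.
Removing M increases the component count from 1 to 2, so M is a cut vertex.
By contrast removing E leaves 1 component; it is not a cut vertex. No other vertex is a cut vertex either.

B, F, M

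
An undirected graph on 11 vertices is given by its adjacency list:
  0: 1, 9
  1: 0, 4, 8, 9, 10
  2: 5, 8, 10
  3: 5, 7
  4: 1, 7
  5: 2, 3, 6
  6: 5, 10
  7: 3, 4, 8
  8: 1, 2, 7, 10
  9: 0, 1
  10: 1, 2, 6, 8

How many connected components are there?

Starting from 0 we can reach 0, 1, 2, 3, 4, 5, 6, 7, 8, 9, 10. That is one component of size 11.
Total: 1 component.

1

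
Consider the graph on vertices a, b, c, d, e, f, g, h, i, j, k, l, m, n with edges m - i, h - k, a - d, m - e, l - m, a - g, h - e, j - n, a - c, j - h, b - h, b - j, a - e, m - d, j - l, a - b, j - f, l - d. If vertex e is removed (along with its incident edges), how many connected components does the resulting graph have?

With e gone, the remaining components are: {a, b, c, d, f, g, h, i, j, k, l, m, n}.
That is 1 component.

1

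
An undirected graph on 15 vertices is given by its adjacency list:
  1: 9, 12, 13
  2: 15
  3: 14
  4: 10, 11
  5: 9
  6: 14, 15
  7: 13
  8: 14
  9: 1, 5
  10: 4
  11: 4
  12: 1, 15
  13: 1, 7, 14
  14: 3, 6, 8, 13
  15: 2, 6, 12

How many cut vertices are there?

6

Removing 1 increases the component count from 2 to 3, so 1 is a cut vertex.
Removing 4 increases the component count from 2 to 3, so 4 is a cut vertex.
Removing 9 increases the component count from 2 to 3, so 9 is a cut vertex.
Likewise 13, 14, 15 are cut vertices.
By contrast removing 5 leaves 2 components; it is not a cut vertex. No other vertex is a cut vertex either.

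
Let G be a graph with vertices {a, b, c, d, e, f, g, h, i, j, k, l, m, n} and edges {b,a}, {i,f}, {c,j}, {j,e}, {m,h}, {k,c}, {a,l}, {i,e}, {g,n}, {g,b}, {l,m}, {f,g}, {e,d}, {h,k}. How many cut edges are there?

The edges on the cycle i-f-g-b-a-l-m-h-k-c-j-e-i are not bridges since each lies on that cycle.
But removing e–d disconnects e from d; removing g–n disconnects g from n — these are bridges.
That makes 2 bridges.

2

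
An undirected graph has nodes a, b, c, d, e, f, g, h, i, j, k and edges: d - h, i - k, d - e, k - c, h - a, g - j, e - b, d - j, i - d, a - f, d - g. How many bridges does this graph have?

8

The edges on the cycle d-g-j-d are not bridges since each lies on that cycle.
But removing h - d disconnects h from d; removing f - a disconnects f from a; removing d - e disconnects d from e; removing a - h disconnects a from h — these are bridges.
In total 8 edges are bridges.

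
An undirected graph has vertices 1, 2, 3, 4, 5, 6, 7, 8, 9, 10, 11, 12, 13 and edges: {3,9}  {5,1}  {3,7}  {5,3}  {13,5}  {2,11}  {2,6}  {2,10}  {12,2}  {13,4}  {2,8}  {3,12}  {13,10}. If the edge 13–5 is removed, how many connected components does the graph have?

1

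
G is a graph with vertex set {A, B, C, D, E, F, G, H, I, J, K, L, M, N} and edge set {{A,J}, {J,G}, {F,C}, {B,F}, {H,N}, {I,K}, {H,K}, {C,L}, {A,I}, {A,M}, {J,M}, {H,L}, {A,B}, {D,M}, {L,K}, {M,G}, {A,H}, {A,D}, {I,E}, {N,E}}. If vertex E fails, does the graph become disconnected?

Deleting E leaves 1 component (was 1) (its neighbors I, N remain connected to each other), so E is not a cut vertex.

No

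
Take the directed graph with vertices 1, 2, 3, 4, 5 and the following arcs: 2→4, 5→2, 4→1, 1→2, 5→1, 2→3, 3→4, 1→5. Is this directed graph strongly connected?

From 2 we can reach every vertex (1, 2, 3, 4, 5), and every vertex can reach 2 (1, 2, 3, 4, 5). So the whole graph is one strongly connected component.

Yes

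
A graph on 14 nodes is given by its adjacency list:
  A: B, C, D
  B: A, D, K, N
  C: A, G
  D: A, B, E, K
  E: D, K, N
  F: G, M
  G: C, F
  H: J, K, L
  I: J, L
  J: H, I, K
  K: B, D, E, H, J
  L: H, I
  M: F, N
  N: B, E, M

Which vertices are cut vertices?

K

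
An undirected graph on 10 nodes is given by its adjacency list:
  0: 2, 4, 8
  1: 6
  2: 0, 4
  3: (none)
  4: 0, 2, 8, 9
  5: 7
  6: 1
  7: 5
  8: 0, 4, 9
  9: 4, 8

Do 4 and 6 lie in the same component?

The component containing 4 is {0, 2, 4, 8, 9}, and 6 is not in it.

No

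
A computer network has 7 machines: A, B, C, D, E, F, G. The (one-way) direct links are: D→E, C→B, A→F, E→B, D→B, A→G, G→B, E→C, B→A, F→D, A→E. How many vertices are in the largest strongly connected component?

{A, B, C, D, E, F, G} are all mutually reachable — one SCC of size 7.
The largest has 7 vertices.

7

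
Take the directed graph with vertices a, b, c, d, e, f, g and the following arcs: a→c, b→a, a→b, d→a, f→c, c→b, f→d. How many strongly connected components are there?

{a, b, c} are all mutually reachable — one SCC of size 3.
{e} is an SCC by itself.
{d} is an SCC by itself.
{f} is an SCC by itself.
{g} is an SCC by itself.
That gives 5 strongly connected components.

5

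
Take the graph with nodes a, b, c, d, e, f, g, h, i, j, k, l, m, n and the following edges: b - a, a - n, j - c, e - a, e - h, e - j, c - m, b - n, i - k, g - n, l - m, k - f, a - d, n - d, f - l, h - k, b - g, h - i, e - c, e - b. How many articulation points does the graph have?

Removing e increases the component count from 1 to 2, so e is a cut vertex.
By contrast removing n leaves 1 component; it is not a cut vertex. No other vertex is a cut vertex either.

1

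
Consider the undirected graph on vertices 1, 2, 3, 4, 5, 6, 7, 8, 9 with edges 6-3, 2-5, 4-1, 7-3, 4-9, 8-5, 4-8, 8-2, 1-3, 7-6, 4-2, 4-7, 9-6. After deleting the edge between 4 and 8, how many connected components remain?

4 and 8 are still connected via 4-2-8, so the component count stays at 1.

1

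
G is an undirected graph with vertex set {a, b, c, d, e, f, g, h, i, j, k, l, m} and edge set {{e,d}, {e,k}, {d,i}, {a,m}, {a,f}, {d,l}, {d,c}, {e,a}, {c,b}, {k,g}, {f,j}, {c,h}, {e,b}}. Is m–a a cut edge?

Removing m–a leaves no path between m and a: the component count goes from 1 to 2. So it is a bridge.

Yes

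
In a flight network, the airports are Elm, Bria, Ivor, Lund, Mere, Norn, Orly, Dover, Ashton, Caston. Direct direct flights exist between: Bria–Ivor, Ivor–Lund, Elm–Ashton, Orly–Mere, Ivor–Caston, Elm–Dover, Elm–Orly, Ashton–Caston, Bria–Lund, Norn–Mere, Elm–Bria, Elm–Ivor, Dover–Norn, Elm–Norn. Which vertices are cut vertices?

Removing Elm increases the component count from 1 to 2, so Elm is a cut vertex.
By contrast removing Ivor leaves 1 component; it is not a cut vertex. No other vertex is a cut vertex either.

Elm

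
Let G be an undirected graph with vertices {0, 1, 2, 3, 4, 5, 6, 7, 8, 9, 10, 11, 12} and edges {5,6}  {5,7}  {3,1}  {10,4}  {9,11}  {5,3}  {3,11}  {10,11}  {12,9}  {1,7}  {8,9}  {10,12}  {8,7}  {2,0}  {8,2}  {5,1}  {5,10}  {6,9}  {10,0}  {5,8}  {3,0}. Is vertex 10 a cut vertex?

Yes

Deleting 10 raises the number of components from 1 to 2, so 10 is a cut vertex.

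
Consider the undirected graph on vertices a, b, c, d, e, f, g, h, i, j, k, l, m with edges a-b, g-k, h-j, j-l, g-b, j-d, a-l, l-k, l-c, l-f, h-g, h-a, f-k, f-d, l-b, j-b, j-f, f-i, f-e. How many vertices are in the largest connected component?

12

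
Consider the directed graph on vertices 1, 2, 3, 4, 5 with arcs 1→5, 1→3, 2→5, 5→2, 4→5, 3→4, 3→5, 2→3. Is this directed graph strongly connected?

No

There is no directed path from 4 to 1, so the graph is not strongly connected.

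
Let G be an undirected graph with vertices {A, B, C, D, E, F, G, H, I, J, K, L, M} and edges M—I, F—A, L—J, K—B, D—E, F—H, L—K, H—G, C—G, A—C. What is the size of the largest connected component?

5

Starting from I we can reach I, M. That is one component of size 2.
Starting from D we can reach D, E. That is one component of size 2.
Starting from B we can reach B, J, K, L. That is one component of size 4.
Starting from A we can reach A, C, F, G, H. That is one component of size 5.
The largest has 5 vertices.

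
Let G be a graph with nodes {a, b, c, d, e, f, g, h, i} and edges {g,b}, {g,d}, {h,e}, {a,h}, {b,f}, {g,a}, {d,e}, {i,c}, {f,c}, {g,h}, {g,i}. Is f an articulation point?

Deleting f leaves 1 component (was 1) (its neighbors b, c remain connected to each other), so f is not a cut vertex.

No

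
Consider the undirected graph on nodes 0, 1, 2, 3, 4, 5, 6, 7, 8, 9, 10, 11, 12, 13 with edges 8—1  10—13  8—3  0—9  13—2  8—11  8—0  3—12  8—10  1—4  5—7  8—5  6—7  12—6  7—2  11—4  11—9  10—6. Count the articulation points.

1

Removing 8 increases the component count from 1 to 2, so 8 is a cut vertex.
By contrast removing 3 leaves 1 component; it is not a cut vertex. No other vertex is a cut vertex either.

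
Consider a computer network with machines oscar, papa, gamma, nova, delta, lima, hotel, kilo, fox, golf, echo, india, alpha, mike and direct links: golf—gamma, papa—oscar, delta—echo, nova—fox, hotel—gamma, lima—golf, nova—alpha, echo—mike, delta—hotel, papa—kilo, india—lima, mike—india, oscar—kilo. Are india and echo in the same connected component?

Yes

From india we can reach echo, golf, lima, mike, delta, gamma, hotel, india, which includes echo.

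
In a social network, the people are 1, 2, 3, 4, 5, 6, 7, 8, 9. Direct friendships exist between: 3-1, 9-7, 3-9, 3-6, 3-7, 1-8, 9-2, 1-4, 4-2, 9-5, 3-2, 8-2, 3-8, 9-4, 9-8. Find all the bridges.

The edges on the cycle 3-9-4-2-8-3 are not bridges since each lies on that cycle.
But removing 9-5 disconnects 9 from 5; removing 3-6 disconnects 3 from 6 — these are bridges.

3-6, 5-9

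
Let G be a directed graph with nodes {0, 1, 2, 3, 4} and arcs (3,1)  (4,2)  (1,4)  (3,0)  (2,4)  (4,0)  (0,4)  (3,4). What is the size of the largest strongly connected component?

3

{0, 2, 4} are all mutually reachable — one SCC of size 3.
{3} is an SCC by itself.
{1} is an SCC by itself.
The largest has 3 vertices.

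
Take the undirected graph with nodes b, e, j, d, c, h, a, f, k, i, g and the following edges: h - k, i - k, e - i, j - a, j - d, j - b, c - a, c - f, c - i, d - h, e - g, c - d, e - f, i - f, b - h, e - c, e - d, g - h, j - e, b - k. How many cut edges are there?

0

The edges on the cycle e-c-i-k-h-d-e are not bridges since each lies on that cycle.
Every edge lies on some cycle, so there are no bridges.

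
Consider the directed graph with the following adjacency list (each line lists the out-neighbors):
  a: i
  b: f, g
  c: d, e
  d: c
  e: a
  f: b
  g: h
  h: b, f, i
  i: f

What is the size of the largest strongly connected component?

{b, f, g, h, i} are all mutually reachable — one SCC of size 5.
{c, d} are all mutually reachable — one SCC of size 2.
{e} is an SCC by itself.
{a} is an SCC by itself.
The largest has 5 vertices.

5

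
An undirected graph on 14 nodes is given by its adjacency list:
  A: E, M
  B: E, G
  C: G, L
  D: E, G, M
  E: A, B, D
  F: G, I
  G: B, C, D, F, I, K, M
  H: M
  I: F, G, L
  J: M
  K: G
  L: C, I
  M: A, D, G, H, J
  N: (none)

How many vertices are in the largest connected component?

N is isolated — a component by itself.
Starting from A we can reach A, B, C, D, E, F, G, H, I, J, K, L, M. That is one component of size 13.
The largest has 13 vertices.

13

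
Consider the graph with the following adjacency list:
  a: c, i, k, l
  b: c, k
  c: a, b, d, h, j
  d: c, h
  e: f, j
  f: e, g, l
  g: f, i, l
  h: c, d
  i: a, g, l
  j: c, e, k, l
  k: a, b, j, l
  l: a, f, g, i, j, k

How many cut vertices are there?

1

Removing c increases the component count from 1 to 2, so c is a cut vertex.
By contrast removing j leaves 1 component; it is not a cut vertex. No other vertex is a cut vertex either.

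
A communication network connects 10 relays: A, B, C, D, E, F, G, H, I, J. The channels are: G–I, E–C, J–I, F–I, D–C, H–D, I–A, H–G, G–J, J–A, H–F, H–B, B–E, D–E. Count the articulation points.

Removing H increases the component count from 1 to 2, so H is a cut vertex.
By contrast removing D leaves 1 component; it is not a cut vertex. No other vertex is a cut vertex either.

1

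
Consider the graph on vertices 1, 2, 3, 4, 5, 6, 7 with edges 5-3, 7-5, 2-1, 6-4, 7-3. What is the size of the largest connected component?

Starting from 1 we can reach 1, 2. That is one component of size 2.
Starting from 4 we can reach 4, 6. That is one component of size 2.
Starting from 3 we can reach 3, 5, 7. That is one component of size 3.
The largest has 3 vertices.

3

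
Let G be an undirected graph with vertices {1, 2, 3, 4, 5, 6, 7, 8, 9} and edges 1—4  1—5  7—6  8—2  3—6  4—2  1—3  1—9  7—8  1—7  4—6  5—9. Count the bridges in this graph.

0

The edges on the cycle 1-5-9-1 are not bridges since each lies on that cycle.
Every edge lies on some cycle, so there are no bridges.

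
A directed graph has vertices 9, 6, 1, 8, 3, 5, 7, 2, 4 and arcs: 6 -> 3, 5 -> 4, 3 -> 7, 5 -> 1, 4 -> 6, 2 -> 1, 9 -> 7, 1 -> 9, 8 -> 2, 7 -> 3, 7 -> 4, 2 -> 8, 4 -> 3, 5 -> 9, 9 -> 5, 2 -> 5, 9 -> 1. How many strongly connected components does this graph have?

{3, 4, 6, 7} are all mutually reachable — one SCC of size 4.
{1, 5, 9} are all mutually reachable — one SCC of size 3.
{2, 8} are all mutually reachable — one SCC of size 2.
That gives 3 strongly connected components.

3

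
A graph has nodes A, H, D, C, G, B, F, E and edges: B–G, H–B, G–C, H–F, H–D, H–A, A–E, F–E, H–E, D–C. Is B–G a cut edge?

After removing B–G, the path B-H-D-C-G still connects them, so the edge is not a bridge.

No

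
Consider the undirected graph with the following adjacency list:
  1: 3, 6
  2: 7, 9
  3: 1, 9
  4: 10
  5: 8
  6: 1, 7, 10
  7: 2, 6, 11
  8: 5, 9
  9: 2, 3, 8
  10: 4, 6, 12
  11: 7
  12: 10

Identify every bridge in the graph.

10-12, 10-4, 10-6, 11-7, 5-8, 8-9

The edges on the cycle 3-1-6-7-2-9-3 are not bridges since each lies on that cycle.
But removing 6-10 disconnects 6 from 10; removing 11-7 disconnects 11 from 7; removing 5-8 disconnects 5 from 8; removing 4-10 disconnects 4 from 10 — these are bridges.
In total 6 edges are bridges.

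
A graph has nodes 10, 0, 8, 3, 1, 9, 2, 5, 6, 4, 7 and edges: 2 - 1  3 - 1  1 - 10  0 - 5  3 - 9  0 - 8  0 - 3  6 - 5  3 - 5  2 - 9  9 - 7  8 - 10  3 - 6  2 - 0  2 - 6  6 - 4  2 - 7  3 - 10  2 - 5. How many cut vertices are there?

Removing 6 increases the component count from 1 to 2, so 6 is a cut vertex.
By contrast removing 5 leaves 1 component; it is not a cut vertex. No other vertex is a cut vertex either.

1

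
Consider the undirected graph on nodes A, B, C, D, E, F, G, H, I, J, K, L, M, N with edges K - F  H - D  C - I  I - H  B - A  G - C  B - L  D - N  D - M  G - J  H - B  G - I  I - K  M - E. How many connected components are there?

1

Starting from A we can reach A, B, C, D, E, F, G, H, I, J, K, L, M, N. That is one component of size 14.
Total: 1 component.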